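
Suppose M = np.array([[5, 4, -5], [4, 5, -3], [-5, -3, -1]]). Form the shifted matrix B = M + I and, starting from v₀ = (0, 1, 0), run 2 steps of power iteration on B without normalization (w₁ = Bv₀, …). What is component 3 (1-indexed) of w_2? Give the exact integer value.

B = M + I has rows (6, 4, -5); (4, 6, -3); (-5, -3, 0)
w1 = Bv₀ = (4, 6, -3)
w2 = Bw1 = (63, 61, -38)
Requested component of w2: -38

-38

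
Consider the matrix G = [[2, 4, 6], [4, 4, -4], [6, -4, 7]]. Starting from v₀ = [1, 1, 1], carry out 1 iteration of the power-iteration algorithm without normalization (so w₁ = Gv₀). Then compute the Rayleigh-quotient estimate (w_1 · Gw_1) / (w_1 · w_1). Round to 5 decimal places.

w1 = Gv₀ = (2·1 + 4·1 + 6·1; 4·1 + 4·1 + (-4)·1; 6·1 + (-4)·1 + 7·1) = (12, 4, 9)
Gw1 = (94, 28, 119)
w1·Gw1 = 12·94 + 4·28 + 9·119 = 2311; w1·w1 = 12·12 + 4·4 + 9·9 = 241
λ ≈ 2311/241 = 9.58921

9.58921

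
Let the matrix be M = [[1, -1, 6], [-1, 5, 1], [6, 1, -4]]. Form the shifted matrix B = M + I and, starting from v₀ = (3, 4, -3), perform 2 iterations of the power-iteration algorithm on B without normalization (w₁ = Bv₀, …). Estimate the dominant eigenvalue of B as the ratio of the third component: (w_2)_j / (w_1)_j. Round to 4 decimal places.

-5.5161

B = M + I has rows (2, -1, 6); (-1, 6, 1); (6, 1, -3)
w1 = Bv₀ = (-16, 18, 31)
w2 = Bw1 = (136, 155, -171)
Ratio: -171/31 = -5.5161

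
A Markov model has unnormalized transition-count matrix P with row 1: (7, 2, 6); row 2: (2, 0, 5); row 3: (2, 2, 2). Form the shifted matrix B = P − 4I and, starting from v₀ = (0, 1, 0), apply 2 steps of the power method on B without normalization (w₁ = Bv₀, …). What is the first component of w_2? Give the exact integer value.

B = P − 4I has rows (3, 2, 6); (2, -4, 5); (2, 2, -2)
w1 = Bv₀ = (3·0 + 2·1 + 6·0; 2·0 + (-4)·1 + 5·0; 2·0 + 2·1 + (-2)·0) = (2, -4, 2)
w2 = Bw1 = (3·2 + 2·(-4) + 6·2; 2·2 + (-4)·(-4) + 5·2; 2·2 + 2·(-4) + (-2)·2) = (10, 30, -8)
Requested component of w2: 10

10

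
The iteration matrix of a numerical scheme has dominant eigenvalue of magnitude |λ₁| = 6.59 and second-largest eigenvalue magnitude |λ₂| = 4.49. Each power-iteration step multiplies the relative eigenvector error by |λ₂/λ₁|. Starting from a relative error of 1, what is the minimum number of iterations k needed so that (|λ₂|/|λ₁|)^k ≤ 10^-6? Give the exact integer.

37

|λ₂/λ₁| = 4.49/6.59 = 0.68134
Need k ≥ ln(10^-6) / ln(0.68134) = -13.8155 / -0.3837 ≈ 36.006
Smallest integer k satisfying the bound: 37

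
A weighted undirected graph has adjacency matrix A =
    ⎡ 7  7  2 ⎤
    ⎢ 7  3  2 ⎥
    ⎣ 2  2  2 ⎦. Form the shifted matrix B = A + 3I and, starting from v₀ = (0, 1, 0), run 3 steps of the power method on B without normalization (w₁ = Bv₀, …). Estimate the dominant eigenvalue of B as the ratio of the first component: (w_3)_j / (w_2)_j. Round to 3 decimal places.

B = A + 3I has rows (10, 7, 2); (7, 6, 2); (2, 2, 5)
w1 = Bv₀ = (10·0 + 7·1 + 2·0; 7·0 + 6·1 + 2·0; 2·0 + 2·1 + 5·0) = (7, 6, 2)
w2 = Bw1 = (10·7 + 7·6 + 2·2; 7·7 + 6·6 + 2·2; 2·7 + 2·6 + 5·2) = (116, 89, 36)
w3 = Bw2 = (1855, 1418, 590)
Ratio: 1855/116 = 15.991

μ ≈ 15.991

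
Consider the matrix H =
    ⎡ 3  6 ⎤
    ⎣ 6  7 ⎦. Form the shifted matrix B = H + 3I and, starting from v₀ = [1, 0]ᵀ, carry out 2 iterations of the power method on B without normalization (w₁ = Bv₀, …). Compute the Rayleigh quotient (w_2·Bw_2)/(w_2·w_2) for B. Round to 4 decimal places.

B = H + 3I has rows (6, 6); (6, 10)
w1 = Bv₀ = (6, 6)
w2 = Bw1 = (72, 96)
Bw2 = (1008, 1392)
w2·Bw2 = 206208; w2·w2 = 14400; μ ≈ 206208/14400 = 14.3200

14.3200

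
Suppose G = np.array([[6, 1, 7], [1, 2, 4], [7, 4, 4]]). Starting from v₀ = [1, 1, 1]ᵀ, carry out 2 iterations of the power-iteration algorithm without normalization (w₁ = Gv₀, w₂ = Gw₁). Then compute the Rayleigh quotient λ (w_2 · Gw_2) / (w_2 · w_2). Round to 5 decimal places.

w1 = Gv₀ = (6·1 + 1·1 + 7·1; 1·1 + 2·1 + 4·1; 7·1 + 4·1 + 4·1) = (14, 7, 15)
w2 = Gw1 = (6·14 + 1·7 + 7·15; 1·14 + 2·7 + 4·15; 7·14 + 4·7 + 4·15) = (196, 88, 186)
Gw2 = (2566, 1116, 2468)
w2·Gw2 = 196·2566 + 88·1116 + 186·2468 = 1060192; w2·w2 = 196·196 + 88·88 + 186·186 = 80756
λ ≈ 1060192/80756 = 13.12834

13.12834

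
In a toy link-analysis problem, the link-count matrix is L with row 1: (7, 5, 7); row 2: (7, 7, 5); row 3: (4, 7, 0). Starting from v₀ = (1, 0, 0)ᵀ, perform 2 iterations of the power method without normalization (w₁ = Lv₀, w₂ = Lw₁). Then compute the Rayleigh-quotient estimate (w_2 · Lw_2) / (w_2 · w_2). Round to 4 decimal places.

w1 = Lv₀ = (7, 7, 4)
w2 = Lw1 = (112, 118, 77)
Lw2 = (1913, 1995, 1274)
w2·Lw2 = 112·1913 + 118·1995 + 77·1274 = 547764; w2·w2 = 112·112 + 118·118 + 77·77 = 32397
λ ≈ 547764/32397 = 16.9079

16.9079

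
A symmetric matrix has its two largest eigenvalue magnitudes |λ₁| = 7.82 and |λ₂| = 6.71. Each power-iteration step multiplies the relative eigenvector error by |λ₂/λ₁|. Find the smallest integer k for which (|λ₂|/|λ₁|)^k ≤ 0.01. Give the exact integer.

31

|λ₂/λ₁| = 6.71/7.82 = 0.85806
Need k ≥ ln(0.01) / ln(0.85806) = -4.6052 / -0.1531 ≈ 30.082
Smallest integer k satisfying the bound: 31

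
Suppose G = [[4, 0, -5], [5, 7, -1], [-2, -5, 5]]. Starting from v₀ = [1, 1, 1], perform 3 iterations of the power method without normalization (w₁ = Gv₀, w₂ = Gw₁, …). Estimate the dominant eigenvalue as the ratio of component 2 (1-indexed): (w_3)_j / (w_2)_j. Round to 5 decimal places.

w1 = Gv₀ = (-1, 11, -2)
w2 = Gw1 = (6, 74, -63)
w3 = Gw2 = (339, 611, -697)
Ratio at component: 611 / 74 = 8.25676

λ ≈ 8.25676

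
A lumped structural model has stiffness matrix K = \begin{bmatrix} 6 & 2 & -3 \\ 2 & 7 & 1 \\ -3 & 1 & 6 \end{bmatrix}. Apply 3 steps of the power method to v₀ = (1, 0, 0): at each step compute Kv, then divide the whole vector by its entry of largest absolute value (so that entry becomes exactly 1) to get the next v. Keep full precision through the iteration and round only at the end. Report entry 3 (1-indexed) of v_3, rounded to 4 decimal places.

Kv0 = (6.00000, 2.00000, -3.00000); divide by 6.00000 → v1 = (1.00000, 0.33333, -0.50000)
Kv1 = (8.16667, 3.83333, -5.66667); divide by 8.16667 → v2 = (1.00000, 0.46939, -0.69388)
Kv2 = (9.02041, 4.59184, -6.69388); divide by 9.02041 → v3 = (1.00000, 0.50905, -0.74208)
Requested entry of v3: -328/442 = -0.7421

-0.7421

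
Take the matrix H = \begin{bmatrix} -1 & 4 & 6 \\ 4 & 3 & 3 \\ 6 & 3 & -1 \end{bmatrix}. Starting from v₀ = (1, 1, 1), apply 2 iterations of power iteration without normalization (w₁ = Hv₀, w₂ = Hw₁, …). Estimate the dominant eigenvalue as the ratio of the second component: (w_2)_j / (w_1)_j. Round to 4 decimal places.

λ ≈ 9.0000

w1 = Hv₀ = (9, 10, 8)
w2 = Hw1 = (79, 90, 76)
Ratio at component: 90 / 10 = 9.0000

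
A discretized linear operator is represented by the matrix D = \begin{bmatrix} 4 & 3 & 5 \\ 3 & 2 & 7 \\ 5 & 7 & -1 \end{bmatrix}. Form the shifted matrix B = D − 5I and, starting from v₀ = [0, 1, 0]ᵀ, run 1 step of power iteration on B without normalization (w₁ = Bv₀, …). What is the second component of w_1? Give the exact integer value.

B = D − 5I has rows (-1, 3, 5); (3, -3, 7); (5, 7, -6)
w1 = Bv₀ = (3, -3, 7)
Requested component of w1: -3

-3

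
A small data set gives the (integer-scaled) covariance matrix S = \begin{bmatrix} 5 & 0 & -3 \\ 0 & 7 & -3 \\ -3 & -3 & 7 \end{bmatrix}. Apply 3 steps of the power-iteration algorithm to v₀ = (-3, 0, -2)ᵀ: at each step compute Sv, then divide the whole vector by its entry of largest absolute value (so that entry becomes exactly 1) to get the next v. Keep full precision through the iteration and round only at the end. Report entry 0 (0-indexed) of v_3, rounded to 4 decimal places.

-0.1509

Sv0 = (-9.00000, 6.00000, -5.00000); divide by -9.00000 → v1 = (1.00000, -0.66667, 0.55556)
Sv1 = (3.33333, -6.33333, 2.88889); divide by -6.33333 → v2 = (-0.52632, 1.00000, -0.45614)
Sv2 = (-1.26316, 8.36842, -4.61404); divide by 8.36842 → v3 = (-0.15094, 1.00000, -0.55136)
Requested entry of v3: -72/477 = -0.1509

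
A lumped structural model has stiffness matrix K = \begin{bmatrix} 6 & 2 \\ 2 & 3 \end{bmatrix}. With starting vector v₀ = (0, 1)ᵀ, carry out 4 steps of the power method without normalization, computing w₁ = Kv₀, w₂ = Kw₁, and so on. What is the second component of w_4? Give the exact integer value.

w1 = Kv₀ = (2, 3)
w2 = Kw1 = (18, 13)
w3 = Kw2 = (134, 75)
w4 = Kw3 = (954, 493)
The requested component of w4 is 493.

493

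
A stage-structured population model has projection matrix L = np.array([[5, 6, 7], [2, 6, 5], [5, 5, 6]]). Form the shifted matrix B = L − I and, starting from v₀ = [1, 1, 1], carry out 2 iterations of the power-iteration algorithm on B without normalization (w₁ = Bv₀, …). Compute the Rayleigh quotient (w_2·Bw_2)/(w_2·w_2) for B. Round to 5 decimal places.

μ ≈ 14.41567

B = L − I has rows (4, 6, 7); (2, 5, 5); (5, 5, 5)
w1 = Bv₀ = (17, 12, 15)
w2 = Bw1 = (245, 169, 220)
Bw2 = (3534, 2435, 3170)
w2·Bw2 = 1974745; w2·w2 = 136986; μ ≈ 1974745/136986 = 14.41567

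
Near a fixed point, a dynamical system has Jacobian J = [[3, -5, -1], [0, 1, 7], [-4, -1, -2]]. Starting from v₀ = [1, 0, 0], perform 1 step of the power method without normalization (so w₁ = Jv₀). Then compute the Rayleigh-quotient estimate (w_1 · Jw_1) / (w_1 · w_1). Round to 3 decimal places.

w1 = Jv₀ = (3·1 + (-5)·0 + (-1)·0; 0·1 + 1·0 + 7·0; (-4)·1 + (-1)·0 + (-2)·0) = (3, 0, -4)
Jw1 = (13, -28, -4)
w1·Jw1 = 3·13 + 0·(-28) + (-4)·(-4) = 55; w1·w1 = 3·3 + 0·0 + (-4)·(-4) = 25
λ ≈ 55/25 = 2.200

λ ≈ 2.200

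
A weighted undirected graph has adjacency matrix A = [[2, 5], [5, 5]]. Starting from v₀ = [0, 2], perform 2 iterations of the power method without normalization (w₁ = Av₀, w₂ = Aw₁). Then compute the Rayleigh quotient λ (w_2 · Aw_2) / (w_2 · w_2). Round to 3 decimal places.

8.711

w1 = Av₀ = (2·0 + 5·2; 5·0 + 5·2) = (10, 10)
w2 = Aw1 = (2·10 + 5·10; 5·10 + 5·10) = (70, 100)
Aw2 = (640, 850)
w2·Aw2 = 70·640 + 100·850 = 129800; w2·w2 = 70·70 + 100·100 = 14900
λ ≈ 129800/14900 = 8.711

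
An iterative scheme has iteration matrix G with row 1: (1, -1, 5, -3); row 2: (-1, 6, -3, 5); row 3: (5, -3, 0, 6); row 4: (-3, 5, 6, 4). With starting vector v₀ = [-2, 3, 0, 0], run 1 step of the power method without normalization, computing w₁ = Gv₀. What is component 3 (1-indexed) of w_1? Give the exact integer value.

-19

w1 = Gv₀ = (-5, 20, -19, 21)
The requested component of w1 is -19.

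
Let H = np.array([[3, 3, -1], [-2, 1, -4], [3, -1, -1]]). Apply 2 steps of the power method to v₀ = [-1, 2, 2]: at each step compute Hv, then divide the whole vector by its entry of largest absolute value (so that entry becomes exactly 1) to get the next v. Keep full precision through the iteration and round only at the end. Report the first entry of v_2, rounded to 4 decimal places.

-0.0909

Hv0 = (1.00000, -4.00000, -7.00000); divide by -7.00000 → v1 = (-0.14286, 0.57143, 1.00000)
Hv1 = (0.28571, -3.14286, -2.00000); divide by -3.14286 → v2 = (-0.09091, 1.00000, 0.63636)
Requested entry of v2: -2/22 = -0.0909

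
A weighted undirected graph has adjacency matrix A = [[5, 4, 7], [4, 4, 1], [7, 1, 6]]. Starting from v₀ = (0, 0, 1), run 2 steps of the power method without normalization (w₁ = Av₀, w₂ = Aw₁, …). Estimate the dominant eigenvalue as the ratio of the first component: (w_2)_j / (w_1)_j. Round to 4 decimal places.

w1 = Av₀ = (5·0 + 4·0 + 7·1; 4·0 + 4·0 + 1·1; 7·0 + 1·0 + 6·1) = (7, 1, 6)
w2 = Aw1 = (5·7 + 4·1 + 7·6; 4·7 + 4·1 + 1·6; 7·7 + 1·1 + 6·6) = (81, 38, 86)
Ratio at component: 81 / 7 = 11.5714

11.5714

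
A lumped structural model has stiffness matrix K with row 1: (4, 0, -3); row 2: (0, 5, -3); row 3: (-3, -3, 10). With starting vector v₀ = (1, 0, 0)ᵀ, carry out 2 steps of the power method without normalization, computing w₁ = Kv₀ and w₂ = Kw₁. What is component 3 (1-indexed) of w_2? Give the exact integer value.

w1 = Kv₀ = (4·1 + 0·0 + (-3)·0; 0·1 + 5·0 + (-3)·0; (-3)·1 + (-3)·0 + 10·0) = (4, 0, -3)
w2 = Kw1 = (4·4 + 0·0 + (-3)·(-3); 0·4 + 5·0 + (-3)·(-3); (-3)·4 + (-3)·0 + 10·(-3)) = (25, 9, -42)
The requested component of w2 is -42.

-42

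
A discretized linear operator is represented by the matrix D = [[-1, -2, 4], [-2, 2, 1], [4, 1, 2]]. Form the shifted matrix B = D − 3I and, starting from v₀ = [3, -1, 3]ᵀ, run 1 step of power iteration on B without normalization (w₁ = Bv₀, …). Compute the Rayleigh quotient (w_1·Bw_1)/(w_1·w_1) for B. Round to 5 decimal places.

0.38889

B = D − 3I has rows (-4, -2, 4); (-2, -1, 1); (4, 1, -1)
w1 = Bv₀ = (2, -2, 8)
Bw1 = (28, 6, -2)
w1·Bw1 = 28; w1·w1 = 72; μ ≈ 28/72 = 0.38889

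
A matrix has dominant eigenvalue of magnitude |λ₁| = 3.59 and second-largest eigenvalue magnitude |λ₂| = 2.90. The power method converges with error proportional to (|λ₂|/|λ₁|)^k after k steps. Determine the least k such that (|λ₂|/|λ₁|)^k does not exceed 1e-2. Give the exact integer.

|λ₂/λ₁| = 2.90/3.59 = 0.80780
Need k ≥ ln(1e-2) / ln(0.80780) = -4.6052 / -0.2134 ≈ 21.576
Smallest integer k satisfying the bound: 22

22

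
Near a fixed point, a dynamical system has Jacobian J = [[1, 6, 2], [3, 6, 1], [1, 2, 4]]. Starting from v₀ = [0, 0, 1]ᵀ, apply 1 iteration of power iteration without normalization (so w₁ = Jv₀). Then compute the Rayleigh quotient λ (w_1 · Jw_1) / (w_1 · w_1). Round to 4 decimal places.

6.0952

w1 = Jv₀ = (1·0 + 6·0 + 2·1; 3·0 + 6·0 + 1·1; 1·0 + 2·0 + 4·1) = (2, 1, 4)
Jw1 = (16, 16, 20)
w1·Jw1 = 2·16 + 1·16 + 4·20 = 128; w1·w1 = 2·2 + 1·1 + 4·4 = 21
λ ≈ 128/21 = 6.0952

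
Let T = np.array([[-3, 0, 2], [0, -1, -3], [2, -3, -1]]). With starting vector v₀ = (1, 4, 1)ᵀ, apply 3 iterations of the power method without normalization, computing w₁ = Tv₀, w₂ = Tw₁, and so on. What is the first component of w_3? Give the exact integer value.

117

w1 = Tv₀ = (-1, -7, -11)
w2 = Tw1 = (-19, 40, 30)
w3 = Tw2 = (117, -130, -188)
The requested component of w3 is 117.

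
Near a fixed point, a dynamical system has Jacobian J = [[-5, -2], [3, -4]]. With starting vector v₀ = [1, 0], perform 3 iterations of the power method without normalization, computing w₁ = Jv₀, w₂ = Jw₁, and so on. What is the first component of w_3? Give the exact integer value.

w1 = Jv₀ = ((-5)·1 + (-2)·0; 3·1 + (-4)·0) = (-5, 3)
w2 = Jw1 = ((-5)·(-5) + (-2)·3; 3·(-5) + (-4)·3) = (19, -27)
w3 = Jw2 = (-41, 165)
The requested component of w3 is -41.

-41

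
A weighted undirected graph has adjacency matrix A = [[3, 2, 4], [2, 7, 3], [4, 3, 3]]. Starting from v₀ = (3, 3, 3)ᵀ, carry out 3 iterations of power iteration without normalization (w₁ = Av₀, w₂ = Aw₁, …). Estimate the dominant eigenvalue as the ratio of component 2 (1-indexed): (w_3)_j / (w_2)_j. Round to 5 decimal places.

λ ≈ 10.69697

w1 = Av₀ = (27, 36, 30)
w2 = Aw1 = (273, 396, 306)
w3 = Aw2 = (2835, 4236, 3198)
Ratio at component: 4236 / 396 = 10.69697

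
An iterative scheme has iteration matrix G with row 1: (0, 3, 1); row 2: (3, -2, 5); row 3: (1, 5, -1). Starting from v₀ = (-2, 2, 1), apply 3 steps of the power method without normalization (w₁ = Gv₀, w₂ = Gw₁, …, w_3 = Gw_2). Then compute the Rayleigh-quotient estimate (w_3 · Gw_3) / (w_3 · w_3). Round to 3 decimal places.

-6.215

w1 = Gv₀ = (0·(-2) + 3·2 + 1·1; 3·(-2) + (-2)·2 + 5·1; 1·(-2) + 5·2 + (-1)·1) = (7, -5, 7)
w2 = Gw1 = (0·7 + 3·(-5) + 1·7; 3·7 + (-2)·(-5) + 5·7; 1·7 + 5·(-5) + (-1)·7) = (-8, 66, -25)
w3 = Gw2 = (173, -281, 347)
Gw3 = (-496, 2816, -1579)
w3·Gw3 = 173·(-496) + (-281)·2816 + 347·(-1579) = -1425017; w3·w3 = 173·173 + (-281)·(-281) + 347·347 = 229299
λ ≈ -1425017/229299 = -6.215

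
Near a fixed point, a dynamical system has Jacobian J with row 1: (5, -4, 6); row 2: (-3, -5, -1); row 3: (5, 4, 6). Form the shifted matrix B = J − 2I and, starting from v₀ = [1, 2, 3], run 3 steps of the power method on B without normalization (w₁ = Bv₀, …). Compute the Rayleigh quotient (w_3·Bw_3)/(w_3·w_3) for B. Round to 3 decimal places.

B = J − 2I has rows (3, -4, 6); (-3, -7, -1); (5, 4, 4)
w1 = Bv₀ = (3·1 + (-4)·2 + 6·3; (-3)·1 + (-7)·2 + (-1)·3; 5·1 + 4·2 + 4·3) = (13, -20, 25)
w2 = Bw1 = (3·13 + (-4)·(-20) + 6·25; (-3)·13 + (-7)·(-20) + (-1)·25; 5·13 + 4·(-20) + 4·25) = (269, 76, 85)
w3 = Bw2 = (1013, -1424, 1989)
Bw3 = (20669, 4940, 7325)
w3·Bw3 = 28472562; w3·w3 = 7010066; μ ≈ 28472562/7010066 = 4.062

μ ≈ 4.062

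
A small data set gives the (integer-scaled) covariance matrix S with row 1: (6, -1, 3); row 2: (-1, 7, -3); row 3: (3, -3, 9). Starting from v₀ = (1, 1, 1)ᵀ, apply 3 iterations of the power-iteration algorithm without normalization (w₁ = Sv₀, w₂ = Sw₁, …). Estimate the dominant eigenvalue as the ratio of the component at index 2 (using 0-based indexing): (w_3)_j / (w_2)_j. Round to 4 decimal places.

11.6875

w1 = Sv₀ = (8, 3, 9)
w2 = Sw1 = (72, -14, 96)
w3 = Sw2 = (734, -458, 1122)
Ratio at component: 1122 / 96 = 11.6875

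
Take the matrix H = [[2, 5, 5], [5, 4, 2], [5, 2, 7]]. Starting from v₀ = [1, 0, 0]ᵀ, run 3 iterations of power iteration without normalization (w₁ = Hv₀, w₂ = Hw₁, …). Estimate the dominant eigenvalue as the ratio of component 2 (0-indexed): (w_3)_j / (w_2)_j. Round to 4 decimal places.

λ ≈ 13.3636

w1 = Hv₀ = (2, 5, 5)
w2 = Hw1 = (54, 40, 55)
w3 = Hw2 = (583, 540, 735)
Ratio at component: 735 / 55 = 13.3636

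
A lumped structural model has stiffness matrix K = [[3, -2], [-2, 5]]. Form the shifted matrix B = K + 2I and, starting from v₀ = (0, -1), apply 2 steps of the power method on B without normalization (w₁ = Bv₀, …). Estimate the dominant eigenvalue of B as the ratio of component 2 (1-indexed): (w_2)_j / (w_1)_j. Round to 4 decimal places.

μ ≈ 7.5714

B = K + 2I has rows (5, -2); (-2, 7)
w1 = Bv₀ = (2, -7)
w2 = Bw1 = (24, -53)
Ratio: -53/-7 = 7.5714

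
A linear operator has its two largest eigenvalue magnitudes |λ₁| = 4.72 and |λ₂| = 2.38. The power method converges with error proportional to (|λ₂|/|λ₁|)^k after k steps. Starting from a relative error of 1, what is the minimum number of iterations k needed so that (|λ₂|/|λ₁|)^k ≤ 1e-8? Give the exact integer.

|λ₂/λ₁| = 2.38/4.72 = 0.50424
Need k ≥ ln(1e-8) / ln(0.50424) = -18.4207 / -0.6847 ≈ 26.903
Smallest integer k satisfying the bound: 27

27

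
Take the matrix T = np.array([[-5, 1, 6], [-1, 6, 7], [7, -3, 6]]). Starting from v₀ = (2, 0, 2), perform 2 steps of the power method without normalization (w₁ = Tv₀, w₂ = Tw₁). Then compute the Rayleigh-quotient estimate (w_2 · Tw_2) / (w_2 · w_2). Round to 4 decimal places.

w1 = Tv₀ = (2, 12, 26)
w2 = Tw1 = (158, 252, 134)
Tw2 = (266, 2292, 1154)
w2·Tw2 = 158·266 + 252·2292 + 134·1154 = 774248; w2·w2 = 158·158 + 252·252 + 134·134 = 106424
λ ≈ 774248/106424 = 7.2751

λ ≈ 7.2751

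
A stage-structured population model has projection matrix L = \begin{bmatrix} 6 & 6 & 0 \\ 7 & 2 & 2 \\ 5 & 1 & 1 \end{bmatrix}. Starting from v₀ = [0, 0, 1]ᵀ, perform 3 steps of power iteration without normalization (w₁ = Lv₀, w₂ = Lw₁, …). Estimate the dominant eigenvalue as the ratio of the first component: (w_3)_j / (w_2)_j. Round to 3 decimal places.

λ ≈ 9.000

w1 = Lv₀ = (6·0 + 6·0 + 0·1; 7·0 + 2·0 + 2·1; 5·0 + 1·0 + 1·1) = (0, 2, 1)
w2 = Lw1 = (6·0 + 6·2 + 0·1; 7·0 + 2·2 + 2·1; 5·0 + 1·2 + 1·1) = (12, 6, 3)
w3 = Lw2 = (108, 102, 69)
Ratio at component: 108 / 12 = 9.000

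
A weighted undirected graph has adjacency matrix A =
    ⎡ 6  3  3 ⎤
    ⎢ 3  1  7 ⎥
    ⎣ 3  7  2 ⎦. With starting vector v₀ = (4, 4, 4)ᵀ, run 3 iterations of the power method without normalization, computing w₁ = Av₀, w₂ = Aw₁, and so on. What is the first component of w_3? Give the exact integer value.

w1 = Av₀ = (48, 44, 48)
w2 = Aw1 = (564, 524, 548)
w3 = Aw2 = (6600, 6052, 6456)
The requested component of w3 is 6600.

6600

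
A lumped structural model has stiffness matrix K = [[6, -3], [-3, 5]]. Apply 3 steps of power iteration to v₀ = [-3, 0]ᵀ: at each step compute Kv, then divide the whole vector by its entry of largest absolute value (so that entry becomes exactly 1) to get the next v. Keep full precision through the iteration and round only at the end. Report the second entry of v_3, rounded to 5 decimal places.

Kv0 = (-18.000000, 9.000000); divide by -18.000000 → v1 = (1.000000, -0.500000)
Kv1 = (7.500000, -5.500000); divide by 7.500000 → v2 = (1.000000, -0.733333)
Kv2 = (8.200000, -6.666667); divide by 8.200000 → v3 = (1.000000, -0.813008)
Requested entry of v3: 900/-1107 = -0.81301

-0.81301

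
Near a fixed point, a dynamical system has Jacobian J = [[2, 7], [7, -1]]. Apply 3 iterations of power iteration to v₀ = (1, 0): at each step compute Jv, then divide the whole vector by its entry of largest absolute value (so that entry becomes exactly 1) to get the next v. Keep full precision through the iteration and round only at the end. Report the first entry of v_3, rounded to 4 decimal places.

0.4258

Jv0 = (2.00000, 7.00000); divide by 7.00000 → v1 = (0.28571, 1.00000)
Jv1 = (7.57143, 1.00000); divide by 7.57143 → v2 = (1.00000, 0.13208)
Jv2 = (2.92453, 6.86792); divide by 6.86792 → v3 = (0.42582, 1.00000)
Requested entry of v3: 155/364 = 0.4258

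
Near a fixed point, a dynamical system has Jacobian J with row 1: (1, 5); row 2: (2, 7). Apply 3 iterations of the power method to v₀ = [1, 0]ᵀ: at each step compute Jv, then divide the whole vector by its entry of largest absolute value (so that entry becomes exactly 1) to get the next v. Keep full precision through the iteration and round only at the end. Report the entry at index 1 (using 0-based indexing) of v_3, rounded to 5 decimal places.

1.00000

Jv0 = (1.000000, 2.000000); divide by 2.000000 → v1 = (0.500000, 1.000000)
Jv1 = (5.500000, 8.000000); divide by 8.000000 → v2 = (0.687500, 1.000000)
Jv2 = (5.687500, 8.375000); divide by 8.375000 → v3 = (0.679104, 1.000000)
Requested entry of v3: 134/134 = 1.00000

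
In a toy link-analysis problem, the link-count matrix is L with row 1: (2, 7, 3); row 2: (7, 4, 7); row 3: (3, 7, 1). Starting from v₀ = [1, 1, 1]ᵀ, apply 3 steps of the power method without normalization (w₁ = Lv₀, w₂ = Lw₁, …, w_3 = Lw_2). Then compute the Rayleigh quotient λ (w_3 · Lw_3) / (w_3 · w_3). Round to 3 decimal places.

14.159

w1 = Lv₀ = (12, 18, 11)
w2 = Lw1 = (183, 233, 173)
w3 = Lw2 = (2516, 3424, 2353)
Lw3 = (36059, 47779, 33869)
w3·Lw3 = 2516·36059 + 3424·47779 + 2353·33869 = 334013497; w3·w3 = 2516·2516 + 3424·3424 + 2353·2353 = 23590641
λ ≈ 334013497/23590641 = 14.159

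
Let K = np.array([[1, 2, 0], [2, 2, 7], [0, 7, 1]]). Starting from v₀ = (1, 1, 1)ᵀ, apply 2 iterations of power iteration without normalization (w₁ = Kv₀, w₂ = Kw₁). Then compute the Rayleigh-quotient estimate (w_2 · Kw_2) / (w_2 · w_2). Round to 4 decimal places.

8.7429

w1 = Kv₀ = (1·1 + 2·1 + 0·1; 2·1 + 2·1 + 7·1; 0·1 + 7·1 + 1·1) = (3, 11, 8)
w2 = Kw1 = (1·3 + 2·11 + 0·8; 2·3 + 2·11 + 7·8; 0·3 + 7·11 + 1·8) = (25, 84, 85)
Kw2 = (193, 813, 673)
w2·Kw2 = 25·193 + 84·813 + 85·673 = 130322; w2·w2 = 25·25 + 84·84 + 85·85 = 14906
λ ≈ 130322/14906 = 8.7429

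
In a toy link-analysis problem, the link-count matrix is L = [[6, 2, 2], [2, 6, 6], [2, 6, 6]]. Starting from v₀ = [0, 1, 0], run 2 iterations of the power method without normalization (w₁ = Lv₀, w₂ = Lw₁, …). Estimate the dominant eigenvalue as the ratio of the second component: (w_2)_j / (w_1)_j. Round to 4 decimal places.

w1 = Lv₀ = (2, 6, 6)
w2 = Lw1 = (36, 76, 76)
Ratio at component: 76 / 6 = 12.6667

λ ≈ 12.6667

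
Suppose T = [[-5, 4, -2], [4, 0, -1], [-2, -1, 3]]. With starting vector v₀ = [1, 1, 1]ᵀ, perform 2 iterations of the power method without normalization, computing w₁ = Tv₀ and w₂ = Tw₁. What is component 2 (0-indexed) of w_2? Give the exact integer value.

w1 = Tv₀ = (-3, 3, 0)
w2 = Tw1 = (27, -12, 3)
The requested component of w2 is 3.

3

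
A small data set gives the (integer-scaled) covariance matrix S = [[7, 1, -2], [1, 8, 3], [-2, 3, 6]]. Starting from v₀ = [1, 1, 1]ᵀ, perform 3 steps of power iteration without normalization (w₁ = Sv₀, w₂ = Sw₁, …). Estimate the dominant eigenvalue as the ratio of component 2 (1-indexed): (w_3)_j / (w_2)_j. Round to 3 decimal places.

w1 = Sv₀ = (6, 12, 7)
w2 = Sw1 = (40, 123, 66)
w3 = Sw2 = (271, 1222, 685)
Ratio at component: 1222 / 123 = 9.935

9.935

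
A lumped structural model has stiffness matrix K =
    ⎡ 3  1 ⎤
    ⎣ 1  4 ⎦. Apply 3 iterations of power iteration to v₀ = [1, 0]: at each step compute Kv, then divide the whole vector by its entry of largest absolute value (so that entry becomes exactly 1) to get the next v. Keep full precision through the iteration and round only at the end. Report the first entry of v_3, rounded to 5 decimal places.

Kv0 = (3.000000, 1.000000); divide by 3.000000 → v1 = (1.000000, 0.333333)
Kv1 = (3.333333, 2.333333); divide by 3.333333 → v2 = (1.000000, 0.700000)
Kv2 = (3.700000, 3.800000); divide by 3.800000 → v3 = (0.973684, 1.000000)
Requested entry of v3: 37/38 = 0.97368

0.97368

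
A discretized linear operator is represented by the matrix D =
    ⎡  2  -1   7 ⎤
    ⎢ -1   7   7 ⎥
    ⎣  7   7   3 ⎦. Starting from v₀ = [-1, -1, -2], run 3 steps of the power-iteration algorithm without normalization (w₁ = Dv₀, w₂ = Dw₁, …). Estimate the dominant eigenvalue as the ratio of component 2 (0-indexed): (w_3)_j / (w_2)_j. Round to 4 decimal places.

λ ≈ 12.5246

w1 = Dv₀ = (2·(-1) + (-1)·(-1) + 7·(-2); (-1)·(-1) + 7·(-1) + 7·(-2); 7·(-1) + 7·(-1) + 3·(-2)) = (-15, -20, -20)
w2 = Dw1 = (2·(-15) + (-1)·(-20) + 7·(-20); (-1)·(-15) + 7·(-20) + 7·(-20); 7·(-15) + 7·(-20) + 3·(-20)) = (-150, -265, -305)
w3 = Dw2 = (-2170, -3840, -3820)
Ratio at component: -3820 / -305 = 12.5246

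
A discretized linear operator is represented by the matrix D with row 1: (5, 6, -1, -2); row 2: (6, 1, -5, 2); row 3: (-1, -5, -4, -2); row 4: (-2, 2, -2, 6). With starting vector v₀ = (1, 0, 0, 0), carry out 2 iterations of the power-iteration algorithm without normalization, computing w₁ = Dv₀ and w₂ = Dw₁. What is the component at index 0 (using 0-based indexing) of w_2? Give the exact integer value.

66

w1 = Dv₀ = (5·1 + 6·0 + (-1)·0 + (-2)·0; 6·1 + 1·0 + (-5)·0 + 2·0; (-1)·1 + (-5)·0 + (-4)·0 + (-2)·0; (-2)·1 + 2·0 + (-2)·0 + 6·0) = (5, 6, -1, -2)
w2 = Dw1 = (5·5 + 6·6 + (-1)·(-1) + (-2)·(-2); 6·5 + 1·6 + (-5)·(-1) + 2·(-2); (-1)·5 + (-5)·6 + (-4)·(-1) + (-2)·(-2); (-2)·5 + 2·6 + (-2)·(-1) + 6·(-2)) = (66, 37, -27, -8)
The requested component of w2 is 66.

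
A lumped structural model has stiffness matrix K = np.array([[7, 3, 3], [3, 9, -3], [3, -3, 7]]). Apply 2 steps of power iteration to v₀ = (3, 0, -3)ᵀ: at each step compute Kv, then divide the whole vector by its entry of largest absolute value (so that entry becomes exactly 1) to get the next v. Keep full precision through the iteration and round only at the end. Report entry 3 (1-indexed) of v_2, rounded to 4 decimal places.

Kv0 = (12.00000, 18.00000, -12.00000); divide by 18.00000 → v1 = (0.66667, 1.00000, -0.66667)
Kv1 = (5.66667, 13.00000, -5.66667); divide by 13.00000 → v2 = (0.43590, 1.00000, -0.43590)
Requested entry of v2: -102/234 = -0.4359

-0.4359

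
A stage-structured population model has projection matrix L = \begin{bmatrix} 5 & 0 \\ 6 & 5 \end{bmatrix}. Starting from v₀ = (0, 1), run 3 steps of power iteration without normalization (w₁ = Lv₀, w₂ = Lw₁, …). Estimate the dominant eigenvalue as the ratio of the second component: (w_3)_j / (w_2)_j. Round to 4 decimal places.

w1 = Lv₀ = (5·0 + 0·1; 6·0 + 5·1) = (0, 5)
w2 = Lw1 = (5·0 + 0·5; 6·0 + 5·5) = (0, 25)
w3 = Lw2 = (0, 125)
Ratio at component: 125 / 25 = 5.0000

5.0000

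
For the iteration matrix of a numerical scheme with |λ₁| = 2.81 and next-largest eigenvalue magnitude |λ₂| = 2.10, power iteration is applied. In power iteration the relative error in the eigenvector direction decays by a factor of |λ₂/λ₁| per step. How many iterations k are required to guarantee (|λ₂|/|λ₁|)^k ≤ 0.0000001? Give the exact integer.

56

|λ₂/λ₁| = 2.10/2.81 = 0.74733
Need k ≥ ln(0.0000001) / ln(0.74733) = -16.1181 / -0.2912 ≈ 55.342
Smallest integer k satisfying the bound: 56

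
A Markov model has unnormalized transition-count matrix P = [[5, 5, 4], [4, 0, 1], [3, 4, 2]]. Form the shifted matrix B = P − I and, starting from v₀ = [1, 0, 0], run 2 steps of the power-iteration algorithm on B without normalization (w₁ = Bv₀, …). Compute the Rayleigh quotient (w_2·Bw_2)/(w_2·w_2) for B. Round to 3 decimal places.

μ ≈ 8.359

B = P − I has rows (4, 5, 4); (4, -1, 1); (3, 4, 1)
w1 = Bv₀ = (4·1 + 5·0 + 4·0; 4·1 + (-1)·0 + 1·0; 3·1 + 4·0 + 1·0) = (4, 4, 3)
w2 = Bw1 = (4·4 + 5·4 + 4·3; 4·4 + (-1)·4 + 1·3; 3·4 + 4·4 + 1·3) = (48, 15, 31)
Bw2 = (391, 208, 235)
w2·Bw2 = 29173; w2·w2 = 3490; μ ≈ 29173/3490 = 8.359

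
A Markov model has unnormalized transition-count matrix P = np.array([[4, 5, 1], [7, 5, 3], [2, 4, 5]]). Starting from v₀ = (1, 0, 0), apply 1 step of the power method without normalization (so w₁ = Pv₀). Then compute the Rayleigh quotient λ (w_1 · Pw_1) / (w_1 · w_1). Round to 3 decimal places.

11.406

w1 = Pv₀ = (4·1 + 5·0 + 1·0; 7·1 + 5·0 + 3·0; 2·1 + 4·0 + 5·0) = (4, 7, 2)
Pw1 = (53, 69, 46)
w1·Pw1 = 4·53 + 7·69 + 2·46 = 787; w1·w1 = 4·4 + 7·7 + 2·2 = 69
λ ≈ 787/69 = 11.406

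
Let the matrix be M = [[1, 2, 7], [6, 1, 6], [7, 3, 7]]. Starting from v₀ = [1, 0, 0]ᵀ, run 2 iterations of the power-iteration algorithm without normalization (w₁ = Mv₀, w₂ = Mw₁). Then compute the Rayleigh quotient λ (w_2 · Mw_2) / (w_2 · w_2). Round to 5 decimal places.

14.06277

w1 = Mv₀ = (1·1 + 2·0 + 7·0; 6·1 + 1·0 + 6·0; 7·1 + 3·0 + 7·0) = (1, 6, 7)
w2 = Mw1 = (1·1 + 2·6 + 7·7; 6·1 + 1·6 + 6·7; 7·1 + 3·6 + 7·7) = (62, 54, 74)
Mw2 = (688, 870, 1114)
w2·Mw2 = 62·688 + 54·870 + 74·1114 = 172072; w2·w2 = 62·62 + 54·54 + 74·74 = 12236
λ ≈ 172072/12236 = 14.06277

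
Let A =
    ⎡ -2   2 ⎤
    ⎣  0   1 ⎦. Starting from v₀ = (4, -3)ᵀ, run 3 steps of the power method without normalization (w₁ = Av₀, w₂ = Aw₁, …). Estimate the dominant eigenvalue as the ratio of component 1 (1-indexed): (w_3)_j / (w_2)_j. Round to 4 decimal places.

λ ≈ -2.2727

w1 = Av₀ = ((-2)·4 + 2·(-3); 0·4 + 1·(-3)) = (-14, -3)
w2 = Aw1 = ((-2)·(-14) + 2·(-3); 0·(-14) + 1·(-3)) = (22, -3)
w3 = Aw2 = (-50, -3)
Ratio at component: -50 / 22 = -2.2727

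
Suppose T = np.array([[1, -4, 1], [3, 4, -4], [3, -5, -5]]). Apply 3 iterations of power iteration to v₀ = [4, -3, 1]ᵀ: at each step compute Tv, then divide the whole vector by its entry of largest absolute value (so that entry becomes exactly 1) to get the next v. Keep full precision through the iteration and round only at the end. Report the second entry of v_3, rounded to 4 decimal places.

0.1744

Tv0 = (17.00000, -4.00000, 22.00000); divide by 22.00000 → v1 = (0.77273, -0.18182, 1.00000)
Tv1 = (2.50000, -2.40909, -1.77273); divide by 2.50000 → v2 = (1.00000, -0.96364, -0.70909)
Tv2 = (4.14545, 1.98182, 11.36364); divide by 11.36364 → v3 = (0.36480, 0.17440, 1.00000)
Requested entry of v3: 109/625 = 0.1744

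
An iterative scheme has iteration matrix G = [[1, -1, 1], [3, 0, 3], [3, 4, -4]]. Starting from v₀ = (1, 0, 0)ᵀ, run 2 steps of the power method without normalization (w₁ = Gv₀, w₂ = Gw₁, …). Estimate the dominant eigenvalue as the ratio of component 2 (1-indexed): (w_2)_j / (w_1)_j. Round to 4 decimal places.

w1 = Gv₀ = (1·1 + (-1)·0 + 1·0; 3·1 + 0·0 + 3·0; 3·1 + 4·0 + (-4)·0) = (1, 3, 3)
w2 = Gw1 = (1·1 + (-1)·3 + 1·3; 3·1 + 0·3 + 3·3; 3·1 + 4·3 + (-4)·3) = (1, 12, 3)
Ratio at component: 12 / 3 = 4.0000

λ ≈ 4.0000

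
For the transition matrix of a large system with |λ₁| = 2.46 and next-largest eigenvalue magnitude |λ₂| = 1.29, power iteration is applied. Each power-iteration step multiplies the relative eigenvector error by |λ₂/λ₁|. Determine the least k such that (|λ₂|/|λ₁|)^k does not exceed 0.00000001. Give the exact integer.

|λ₂/λ₁| = 1.29/2.46 = 0.52439
Need k ≥ ln(0.00000001) / ln(0.52439) = -18.4207 / -0.6455 ≈ 28.536
Smallest integer k satisfying the bound: 29

29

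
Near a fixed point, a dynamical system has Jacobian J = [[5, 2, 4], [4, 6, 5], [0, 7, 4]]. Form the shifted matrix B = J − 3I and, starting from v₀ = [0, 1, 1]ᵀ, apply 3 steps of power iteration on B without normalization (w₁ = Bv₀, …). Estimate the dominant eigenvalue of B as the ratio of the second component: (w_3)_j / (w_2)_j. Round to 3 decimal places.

B = J − 3I has rows (2, 2, 4); (4, 3, 5); (0, 7, 1)
w1 = Bv₀ = (2·0 + 2·1 + 4·1; 4·0 + 3·1 + 5·1; 0·0 + 7·1 + 1·1) = (6, 8, 8)
w2 = Bw1 = (2·6 + 2·8 + 4·8; 4·6 + 3·8 + 5·8; 0·6 + 7·8 + 1·8) = (60, 88, 64)
w3 = Bw2 = (552, 824, 680)
Ratio: 824/88 = 9.364

9.364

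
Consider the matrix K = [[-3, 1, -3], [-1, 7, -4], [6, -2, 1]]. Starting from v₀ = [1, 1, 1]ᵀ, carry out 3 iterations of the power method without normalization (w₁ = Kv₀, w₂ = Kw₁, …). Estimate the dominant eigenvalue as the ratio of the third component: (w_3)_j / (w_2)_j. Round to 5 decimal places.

0.51724

w1 = Kv₀ = ((-3)·1 + 1·1 + (-3)·1; (-1)·1 + 7·1 + (-4)·1; 6·1 + (-2)·1 + 1·1) = (-5, 2, 5)
w2 = Kw1 = ((-3)·(-5) + 1·2 + (-3)·5; (-1)·(-5) + 7·2 + (-4)·5; 6·(-5) + (-2)·2 + 1·5) = (2, -1, -29)
w3 = Kw2 = (80, 107, -15)
Ratio at component: -15 / -29 = 0.51724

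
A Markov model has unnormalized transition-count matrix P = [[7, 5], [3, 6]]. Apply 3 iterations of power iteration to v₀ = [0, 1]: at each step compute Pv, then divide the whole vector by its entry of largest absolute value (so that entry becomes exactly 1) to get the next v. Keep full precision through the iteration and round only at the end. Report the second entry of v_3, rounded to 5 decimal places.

0.70563

Pv0 = (5.000000, 6.000000); divide by 6.000000 → v1 = (0.833333, 1.000000)
Pv1 = (10.833333, 8.500000); divide by 10.833333 → v2 = (1.000000, 0.784615)
Pv2 = (10.923077, 7.707692); divide by 10.923077 → v3 = (1.000000, 0.705634)
Requested entry of v3: 501/710 = 0.70563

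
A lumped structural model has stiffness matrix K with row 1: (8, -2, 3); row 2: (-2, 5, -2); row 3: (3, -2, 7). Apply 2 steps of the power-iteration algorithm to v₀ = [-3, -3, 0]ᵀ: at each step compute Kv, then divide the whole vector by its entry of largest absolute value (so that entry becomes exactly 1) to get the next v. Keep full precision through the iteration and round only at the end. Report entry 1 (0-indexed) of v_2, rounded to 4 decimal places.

Kv0 = (-18.00000, -9.00000, -3.00000); divide by -18.00000 → v1 = (1.00000, 0.50000, 0.16667)
Kv1 = (7.50000, 0.16667, 3.16667); divide by 7.50000 → v2 = (1.00000, 0.02222, 0.42222)
Requested entry of v2: -3/-135 = 0.0222

0.0222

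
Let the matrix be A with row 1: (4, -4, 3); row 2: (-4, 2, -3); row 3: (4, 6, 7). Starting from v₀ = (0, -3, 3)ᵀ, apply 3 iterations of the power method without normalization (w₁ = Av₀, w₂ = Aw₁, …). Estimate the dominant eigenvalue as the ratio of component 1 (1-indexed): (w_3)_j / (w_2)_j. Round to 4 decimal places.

w1 = Av₀ = (21, -15, 3)
w2 = Aw1 = (153, -123, 15)
w3 = Aw2 = (1149, -903, -21)
Ratio at component: 1149 / 153 = 7.5098

λ ≈ 7.5098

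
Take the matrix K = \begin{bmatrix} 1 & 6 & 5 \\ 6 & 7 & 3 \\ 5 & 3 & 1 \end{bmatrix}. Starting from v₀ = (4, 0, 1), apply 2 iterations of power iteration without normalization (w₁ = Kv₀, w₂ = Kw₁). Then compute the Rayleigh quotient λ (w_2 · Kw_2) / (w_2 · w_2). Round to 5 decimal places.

w1 = Kv₀ = (9, 27, 21)
w2 = Kw1 = (276, 306, 147)
Kw2 = (2847, 4239, 2445)
w2·Kw2 = 276·2847 + 306·4239 + 147·2445 = 2442321; w2·w2 = 276·276 + 306·306 + 147·147 = 191421
λ ≈ 2442321/191421 = 12.75890

λ ≈ 12.75890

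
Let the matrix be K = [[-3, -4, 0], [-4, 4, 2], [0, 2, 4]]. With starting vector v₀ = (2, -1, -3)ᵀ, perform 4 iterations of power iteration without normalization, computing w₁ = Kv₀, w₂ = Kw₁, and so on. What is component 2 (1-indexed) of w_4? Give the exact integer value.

w1 = Kv₀ = (-2, -18, -14)
w2 = Kw1 = (78, -92, -92)
w3 = Kw2 = (134, -864, -552)
w4 = Kw3 = (3054, -5096, -3936)
The requested component of w4 is -5096.

-5096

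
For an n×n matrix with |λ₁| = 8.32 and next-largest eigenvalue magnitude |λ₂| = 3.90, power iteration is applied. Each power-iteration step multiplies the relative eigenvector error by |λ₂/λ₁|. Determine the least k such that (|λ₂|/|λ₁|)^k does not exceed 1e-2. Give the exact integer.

|λ₂/λ₁| = 3.90/8.32 = 0.46875
Need k ≥ ln(1e-2) / ln(0.46875) = -4.6052 / -0.7577 ≈ 6.078
Smallest integer k satisfying the bound: 7

7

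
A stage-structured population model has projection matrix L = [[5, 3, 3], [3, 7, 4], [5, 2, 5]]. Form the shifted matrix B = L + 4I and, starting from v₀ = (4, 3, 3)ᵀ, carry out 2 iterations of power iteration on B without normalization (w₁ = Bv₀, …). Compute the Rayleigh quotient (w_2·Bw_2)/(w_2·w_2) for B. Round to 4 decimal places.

B = L + 4I has rows (9, 3, 3); (3, 11, 4); (5, 2, 9)
w1 = Bv₀ = (9·4 + 3·3 + 3·3; 3·4 + 11·3 + 4·3; 5·4 + 2·3 + 9·3) = (54, 57, 53)
w2 = Bw1 = (9·54 + 3·57 + 3·53; 3·54 + 11·57 + 4·53; 5·54 + 2·57 + 9·53) = (816, 1001, 861)
Bw2 = (12930, 16903, 13831)
w2·Bw2 = 39379274; w2·w2 = 2409178; μ ≈ 39379274/2409178 = 16.3455

16.3455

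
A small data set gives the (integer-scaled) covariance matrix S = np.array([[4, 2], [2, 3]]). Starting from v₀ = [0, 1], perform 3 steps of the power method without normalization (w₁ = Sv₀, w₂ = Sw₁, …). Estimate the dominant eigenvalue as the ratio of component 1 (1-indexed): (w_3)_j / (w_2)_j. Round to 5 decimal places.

w1 = Sv₀ = (4·0 + 2·1; 2·0 + 3·1) = (2, 3)
w2 = Sw1 = (4·2 + 2·3; 2·2 + 3·3) = (14, 13)
w3 = Sw2 = (82, 67)
Ratio at component: 82 / 14 = 5.85714

λ ≈ 5.85714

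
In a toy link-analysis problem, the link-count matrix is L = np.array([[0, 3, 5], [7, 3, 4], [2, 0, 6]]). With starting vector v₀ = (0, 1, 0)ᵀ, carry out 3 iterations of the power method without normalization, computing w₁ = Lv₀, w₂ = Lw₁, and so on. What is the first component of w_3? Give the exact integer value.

w1 = Lv₀ = (0·0 + 3·1 + 5·0; 7·0 + 3·1 + 4·0; 2·0 + 0·1 + 6·0) = (3, 3, 0)
w2 = Lw1 = (0·3 + 3·3 + 5·0; 7·3 + 3·3 + 4·0; 2·3 + 0·3 + 6·0) = (9, 30, 6)
w3 = Lw2 = (120, 177, 54)
The requested component of w3 is 120.

120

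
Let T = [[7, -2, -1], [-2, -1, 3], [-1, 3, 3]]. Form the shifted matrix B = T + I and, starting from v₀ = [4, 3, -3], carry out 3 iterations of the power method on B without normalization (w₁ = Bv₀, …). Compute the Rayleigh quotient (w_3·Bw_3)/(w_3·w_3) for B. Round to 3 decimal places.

μ ≈ 9.106

B = T + I has rows (8, -2, -1); (-2, 0, 3); (-1, 3, 4)
w1 = Bv₀ = (8·4 + (-2)·3 + (-1)·(-3); (-2)·4 + 0·3 + 3·(-3); (-1)·4 + 3·3 + 4·(-3)) = (29, -17, -7)
w2 = Bw1 = (8·29 + (-2)·(-17) + (-1)·(-7); (-2)·29 + 0·(-17) + 3·(-7); (-1)·29 + 3·(-17) + 4·(-7)) = (273, -79, -108)
w3 = Bw2 = (2450, -870, -942)
Bw3 = (22282, -7726, -8828)
w3·Bw3 = 69628496; w3·w3 = 7646764; μ ≈ 69628496/7646764 = 9.106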